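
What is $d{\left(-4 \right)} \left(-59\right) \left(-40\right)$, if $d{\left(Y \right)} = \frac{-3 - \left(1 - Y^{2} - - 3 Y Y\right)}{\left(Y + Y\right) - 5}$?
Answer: $\frac{84960}{13} \approx 6535.4$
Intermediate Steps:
$d{\left(Y \right)} = \frac{-4 - 2 Y^{2}}{-5 + 2 Y}$ ($d{\left(Y \right)} = \frac{-3 + \left(\left(Y^{2} - 3 Y^{2}\right) - 1\right)}{2 Y - 5} = \frac{-3 - \left(1 + 2 Y^{2}\right)}{-5 + 2 Y} = \frac{-4 - 2 Y^{2}}{-5 + 2 Y}$)
$d{\left(-4 \right)} \left(-59\right) \left(-40\right) = \frac{2 \left(-2 - \left(-4\right)^{2}\right)}{-5 + 2 \left(-4\right)} \left(-59\right) \left(-40\right) = \frac{2 \left(-2 - 16\right)}{-5 - 8} \left(-59\right) \left(-40\right) = \frac{2 \left(-2 - 16\right)}{-13} \left(-59\right) \left(-40\right) = 2 \left(- \frac{1}{13}\right) \left(-18\right) \left(-59\right) \left(-40\right) = \frac{36}{13} \left(-59\right) \left(-40\right) = \left(- \frac{2124}{13}\right) \left(-40\right) = \frac{84960}{13}$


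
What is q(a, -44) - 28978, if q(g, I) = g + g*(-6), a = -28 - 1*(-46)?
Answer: -29068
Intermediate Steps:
a = 18 (a = -28 + 46 = 18)
q(g, I) = -5*g (q(g, I) = g - 6*g = -5*g)
q(a, -44) - 28978 = -5*18 - 28978 = -90 - 28978 = -29068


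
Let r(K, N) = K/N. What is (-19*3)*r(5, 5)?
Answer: -57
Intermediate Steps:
(-19*3)*r(5, 5) = (-19*3)*(5/5) = -285/5 = -57*1 = -57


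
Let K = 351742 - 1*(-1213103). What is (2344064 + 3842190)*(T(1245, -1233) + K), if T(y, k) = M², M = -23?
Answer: 9683801168996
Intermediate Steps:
T(y, k) = 529 (T(y, k) = (-23)² = 529)
K = 1564845 (K = 351742 + 1213103 = 1564845)
(2344064 + 3842190)*(T(1245, -1233) + K) = (2344064 + 3842190)*(529 + 1564845) = 6186254*1565374 = 9683801168996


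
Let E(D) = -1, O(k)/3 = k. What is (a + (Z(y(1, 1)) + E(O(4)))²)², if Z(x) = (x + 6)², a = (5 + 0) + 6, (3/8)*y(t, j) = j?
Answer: 198719808400/6561 ≈ 3.0288e+7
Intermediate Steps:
y(t, j) = 8*j/3
O(k) = 3*k
a = 11 (a = 5 + 6 = 11)
Z(x) = (6 + x)²
(a + (Z(y(1, 1)) + E(O(4)))²)² = (11 + ((6 + (8/3)*1)² - 1)²)² = (11 + ((6 + 8/3)² - 1)²)² = (11 + ((26/3)² - 1)²)² = (11 + (676/9 - 1)²)² = (11 + (667/9)²)² = (11 + 444889/81)² = (445780/81)² = 198719808400/6561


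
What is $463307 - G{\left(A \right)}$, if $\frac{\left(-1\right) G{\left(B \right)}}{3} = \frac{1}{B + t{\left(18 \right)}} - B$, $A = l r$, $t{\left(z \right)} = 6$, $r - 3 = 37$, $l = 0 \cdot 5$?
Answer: $\frac{926615}{2} \approx 4.6331 \cdot 10^{5}$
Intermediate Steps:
$l = 0$
$r = 40$ ($r = 3 + 37 = 40$)
$A = 0$ ($A = 0 \cdot 40 = 0$)
$G{\left(B \right)} = - \frac{3}{6 + B} + 3 B$ ($G{\left(B \right)} = - 3 \left(\frac{1}{B + 6} - B\right) = - 3 \left(\frac{1}{6 + B} - B\right) = - \frac{3}{6 + B} + 3 B$)
$463307 - G{\left(A \right)} = 463307 - \frac{3 \left(-1 + 0^{2} + 6 \cdot 0\right)}{6 + 0} = 463307 - \frac{3 \left(-1 + 0 + 0\right)}{6} = 463307 - 3 \cdot \frac{1}{6} \left(-1\right) = 463307 - - \frac{1}{2} = 463307 + \frac{1}{2} = \frac{926615}{2}$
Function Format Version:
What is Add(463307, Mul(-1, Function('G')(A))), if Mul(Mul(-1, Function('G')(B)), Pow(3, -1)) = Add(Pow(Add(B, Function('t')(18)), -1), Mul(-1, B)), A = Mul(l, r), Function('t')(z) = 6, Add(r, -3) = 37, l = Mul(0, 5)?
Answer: Rational(926615, 2) ≈ 4.6331e+5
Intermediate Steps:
l = 0
r = 40 (r = Add(3, 37) = 40)
A = 0 (A = Mul(0, 40) = 0)
Function('G')(B) = Add(Mul(-3, Pow(Add(6, B), -1)), Mul(3, B)) (Function('G')(B) = Mul(-3, Add(Pow(Add(B, 6), -1), Mul(-1, B))) = Mul(-3, Add(Pow(Add(6, B), -1), Mul(-1, B))) = Add(Mul(-3, Pow(Add(6, B), -1)), Mul(3, B)))
Add(463307, Mul(-1, Function('G')(A))) = Add(463307, Mul(-1, Mul(3, Pow(Add(6, 0), -1), Add(-1, Pow(0, 2), Mul(6, 0))))) = Add(463307, Mul(-1, Mul(3, Pow(6, -1), Add(-1, 0, 0)))) = Add(463307, Mul(-1, Mul(3, Rational(1, 6), -1))) = Add(463307, Mul(-1, Rational(-1, 2))) = Add(463307, Rational(1, 2)) = Rational(926615, 2)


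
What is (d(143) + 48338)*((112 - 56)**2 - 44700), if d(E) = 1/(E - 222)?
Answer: -158720488364/79 ≈ -2.0091e+9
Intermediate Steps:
d(E) = 1/(-222 + E)
(d(143) + 48338)*((112 - 56)**2 - 44700) = (1/(-222 + 143) + 48338)*((112 - 56)**2 - 44700) = (1/(-79) + 48338)*(56**2 - 44700) = (-1/79 + 48338)*(3136 - 44700) = (3818701/79)*(-41564) = -158720488364/79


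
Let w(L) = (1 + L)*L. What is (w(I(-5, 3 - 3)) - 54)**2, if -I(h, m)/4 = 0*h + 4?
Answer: 34596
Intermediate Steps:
I(h, m) = -16 (I(h, m) = -4*(0*h + 4) = -4*(0 + 4) = -4*4 = -16)
w(L) = L*(1 + L)
(w(I(-5, 3 - 3)) - 54)**2 = (-16*(1 - 16) - 54)**2 = (-16*(-15) - 54)**2 = (240 - 54)**2 = 186**2 = 34596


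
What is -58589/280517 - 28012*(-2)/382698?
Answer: -3353104357/53676647433 ≈ -0.062469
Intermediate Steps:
-58589/280517 - 28012*(-2)/382698 = -58589*1/280517 + 56024*(1/382698) = -58589/280517 + 28012/191349 = -3353104357/53676647433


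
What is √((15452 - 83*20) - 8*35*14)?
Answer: 4*√617 ≈ 99.358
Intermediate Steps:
√((15452 - 83*20) - 8*35*14) = √((15452 - 1660) - 280*14) = √(13792 - 3920) = √9872 = 4*√617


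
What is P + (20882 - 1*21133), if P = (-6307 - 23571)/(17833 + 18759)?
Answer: -4607235/18296 ≈ -251.82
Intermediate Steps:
P = -14939/18296 (P = -29878/36592 = -29878*1/36592 = -14939/18296 ≈ -0.81652)
P + (20882 - 1*21133) = -14939/18296 + (20882 - 1*21133) = -14939/18296 + (20882 - 21133) = -14939/18296 - 251 = -4607235/18296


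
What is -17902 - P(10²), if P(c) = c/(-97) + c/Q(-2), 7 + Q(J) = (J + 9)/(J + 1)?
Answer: -12149908/679 ≈ -17894.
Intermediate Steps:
Q(J) = -7 + (9 + J)/(1 + J) (Q(J) = -7 + (J + 9)/(J + 1) = -7 + (9 + J)/(1 + J))
P(c) = -111*c/1358 (P(c) = c/(-97) + c/((2*(1 - 3*(-2))/(1 - 2))) = c*(-1/97) + c/((2*(1 + 6)/(-1))) = -c/97 + c/((2*(-1)*7)) = -c/97 + c/(-14) = -c/97 + c*(-1/14) = -c/97 - c/14 = -111*c/1358)
-17902 - P(10²) = -17902 - (-111)*10²/1358 = -17902 - (-111)*100/1358 = -17902 - 1*(-5550/679) = -17902 + 5550/679 = -12149908/679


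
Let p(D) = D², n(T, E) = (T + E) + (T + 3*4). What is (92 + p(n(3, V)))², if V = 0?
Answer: 173056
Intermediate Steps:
n(T, E) = 12 + E + 2*T (n(T, E) = (E + T) + (T + 12) = (E + T) + (12 + T) = 12 + E + 2*T)
(92 + p(n(3, V)))² = (92 + (12 + 0 + 2*3)²)² = (92 + (12 + 0 + 6)²)² = (92 + 18²)² = (92 + 324)² = 416² = 173056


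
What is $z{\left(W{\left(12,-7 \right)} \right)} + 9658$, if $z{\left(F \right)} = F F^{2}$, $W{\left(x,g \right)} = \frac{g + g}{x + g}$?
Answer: $\frac{1204506}{125} \approx 9636.0$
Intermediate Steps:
$W{\left(x,g \right)} = \frac{2 g}{g + x}$
$z{\left(F \right)} = F^{3}$
$z{\left(W{\left(12,-7 \right)} \right)} + 9658 = \left(2 \left(-7\right) \frac{1}{-7 + 12}\right)^{3} + 9658 = \left(2 \left(-7\right) \frac{1}{5}\right)^{3} + 9658 = \left(- \frac{14}{5}\right)^{3} + 9658 = - \frac{2744}{125} + 9658 = \frac{1204506}{125}$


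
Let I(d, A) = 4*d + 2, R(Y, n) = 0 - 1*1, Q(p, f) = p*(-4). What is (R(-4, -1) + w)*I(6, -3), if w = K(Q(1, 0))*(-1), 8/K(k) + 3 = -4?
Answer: 26/7 ≈ 3.7143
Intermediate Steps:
Q(p, f) = -4*p
R(Y, n) = -1 (R(Y, n) = 0 - 1 = -1)
I(d, A) = 2 + 4*d
K(k) = -8/7 (K(k) = 8/(-3 - 4) = 8/(-7) = 8*(-⅐) = -8/7)
w = 8/7 (w = -8/7*(-1) = 8/7 ≈ 1.1429)
(R(-4, -1) + w)*I(6, -3) = (-1 + 8/7)*(2 + 4*6) = (2 + 24)/7 = (⅐)*26 = 26/7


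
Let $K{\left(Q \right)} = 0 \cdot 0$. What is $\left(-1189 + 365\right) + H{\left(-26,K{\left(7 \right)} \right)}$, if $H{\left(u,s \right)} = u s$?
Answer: $-824$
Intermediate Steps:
$K{\left(Q \right)} = 0$
$H{\left(u,s \right)} = s u$
$\left(-1189 + 365\right) + H{\left(-26,K{\left(7 \right)} \right)} = \left(-1189 + 365\right) + 0 \left(-26\right) = -824 + 0 = -824$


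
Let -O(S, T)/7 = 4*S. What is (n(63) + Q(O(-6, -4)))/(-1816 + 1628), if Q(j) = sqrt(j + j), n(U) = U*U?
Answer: -3969/188 - sqrt(21)/47 ≈ -21.209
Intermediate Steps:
n(U) = U**2
O(S, T) = -28*S
Q(j) = sqrt(2)*sqrt(j) (Q(j) = sqrt(2*j) = sqrt(2)*sqrt(j))
(n(63) + Q(O(-6, -4)))/(-1816 + 1628) = (63**2 + sqrt(2)*sqrt(-28*(-6)))/(-1816 + 1628) = (3969 + sqrt(2)*sqrt(168))/(-188) = (3969 + sqrt(2)*(2*sqrt(42)))*(-1/188) = (3969 + 4*sqrt(21))*(-1/188) = -3969/188 - sqrt(21)/47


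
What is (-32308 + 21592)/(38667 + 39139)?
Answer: -5358/38903 ≈ -0.13773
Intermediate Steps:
(-32308 + 21592)/(38667 + 39139) = -10716/77806 = -10716*1/77806 = -5358/38903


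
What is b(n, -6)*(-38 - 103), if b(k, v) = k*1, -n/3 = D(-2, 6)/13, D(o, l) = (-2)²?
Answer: 1692/13 ≈ 130.15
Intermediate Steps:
D(o, l) = 4
n = -12/13 ≈ -0.92308
b(k, v) = k
b(n, -6)*(-38 - 103) = -12*(-38 - 103)/13 = -12/13*(-141) = 1692/13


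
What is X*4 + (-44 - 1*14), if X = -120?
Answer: -538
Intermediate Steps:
X*4 + (-44 - 1*14) = -120*4 + (-44 - 1*14) = -480 + (-44 - 14) = -480 - 58 = -538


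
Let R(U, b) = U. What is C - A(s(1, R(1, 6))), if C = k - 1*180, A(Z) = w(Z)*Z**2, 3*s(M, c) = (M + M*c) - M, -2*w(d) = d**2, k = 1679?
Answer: 242839/162 ≈ 1499.0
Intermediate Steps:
w(d) = -d**2/2
s(M, c) = M*c/3 (s(M, c) = ((M + M*c) - M)/3 = (M*c)/3 = M*c/3)
A(Z) = -Z**4/2 (A(Z) = (-Z**2/2)*Z**2 = -Z**4/2)
C = 1499 (C = 1679 - 1*180 = 1679 - 180 = 1499)
C - A(s(1, R(1, 6))) = 1499 - (-1)*((1/3)*1*1)**4/2 = 1499 - (-1)*(1/3)**4/2 = 1499 - (-1)/(2*81) = 1499 - 1*(-1/162) = 1499 + 1/162 = 242839/162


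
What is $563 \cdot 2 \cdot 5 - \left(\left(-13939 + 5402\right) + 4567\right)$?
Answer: $9600$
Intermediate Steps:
$563 \cdot 2 \cdot 5 - \left(\left(-13939 + 5402\right) + 4567\right) = 563 \cdot 10 - \left(-8537 + 4567\right) = 5630 - -3970 = 5630 + 3970 = 9600$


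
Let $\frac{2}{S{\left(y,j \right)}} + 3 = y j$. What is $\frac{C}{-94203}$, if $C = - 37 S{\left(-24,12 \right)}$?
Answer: $- \frac{74}{27413073} \approx -2.6994 \cdot 10^{-6}$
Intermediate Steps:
$S{\left(y,j \right)} = \frac{2}{-3 + j y}$ ($S{\left(y,j \right)} = \frac{2}{-3 + y j} = \frac{2}{-3 + j y}$)
$C = \frac{74}{291}$ ($C = - 37 \frac{2}{-3 + 12 \left(-24\right)} = - 37 \frac{2}{-3 - 288} = - 37 \frac{2}{-291} = - 37 \cdot 2 \left(- \frac{1}{291}\right) = \left(-37\right) \left(- \frac{2}{291}\right) = \frac{74}{291} \approx 0.2543$)
$\frac{C}{-94203} = \frac{74}{291 \left(-94203\right)} = \frac{74}{291} \left(- \frac{1}{94203}\right) = - \frac{74}{27413073}$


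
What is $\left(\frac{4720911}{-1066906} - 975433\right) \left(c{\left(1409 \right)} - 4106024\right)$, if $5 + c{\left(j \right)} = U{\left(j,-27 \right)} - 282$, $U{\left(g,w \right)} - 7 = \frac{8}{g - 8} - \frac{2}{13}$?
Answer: $\frac{38915998456079265998525}{9715779489} \approx 4.0054 \cdot 10^{12}$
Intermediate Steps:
$U{\left(g,w \right)} = \frac{89}{13} + \frac{8}{-8 + g}$ ($U{\left(g,w \right)} = 7 + \left(\frac{8}{g - 8} - \frac{2}{13}\right) = 7 - \left(\frac{2}{13} - \frac{8}{-8 + g}\right) = \frac{89}{13} + \frac{8}{-8 + g}$)
$c{\left(j \right)} = -287 + \frac{-608 + 89 j}{13 \left(-8 + j\right)}$ ($c{\left(j \right)} = -5 + \left(\frac{-608 + 89 j}{13 \left(-8 + j\right)} - 282\right) = -5 - \left(282 - \frac{-608 + 89 j}{13 \left(-8 + j\right)}\right) = -287 + \frac{-608 + 89 j}{13 \left(-8 + j\right)}$)
$\left(\frac{4720911}{-1066906} - 975433\right) \left(c{\left(1409 \right)} - 4106024\right) = \left(\frac{4720911}{-1066906} - 975433\right) \left(\frac{2 \left(14620 - 2565789\right)}{13 \left(-8 + 1409\right)} - 4106024\right) = \left(4720911 \left(- \frac{1}{1066906}\right) - 975433\right) \left(\frac{2 \left(14620 - 2565789\right)}{13 \cdot 1401} - 4106024\right) = \left(- \frac{4720911}{1066906} - 975433\right) \left(\frac{2}{13} \cdot \frac{1}{1401} \left(-2551169\right) - 4106024\right) = - \frac{1040700041209 \left(- \frac{5102338}{18213} - 4106024\right)}{1066906} = \left(- \frac{1040700041209}{1066906}\right) \left(- \frac{74788117450}{18213}\right) = \frac{38915998456079265998525}{9715779489}$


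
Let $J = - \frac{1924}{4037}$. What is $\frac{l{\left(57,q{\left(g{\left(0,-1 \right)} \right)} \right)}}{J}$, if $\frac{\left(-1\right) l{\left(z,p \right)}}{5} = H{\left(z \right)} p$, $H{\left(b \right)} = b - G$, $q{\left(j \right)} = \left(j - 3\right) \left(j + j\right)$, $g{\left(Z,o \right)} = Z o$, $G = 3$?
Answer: $0$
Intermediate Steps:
$q{\left(j \right)} = 2 j \left(-3 + j\right)$ ($q{\left(j \right)} = \left(-3 + j\right) 2 j = 2 j \left(-3 + j\right)$)
$H{\left(b \right)} = -3 + b$ ($H{\left(b \right)} = b - 3 = -3 + b$)
$J = - \frac{1924}{4037}$ ($J = \left(-1924\right) \frac{1}{4037} = - \frac{1924}{4037} \approx -0.47659$)
$l{\left(z,p \right)} = - 5 p \left(-3 + z\right)$ ($l{\left(z,p \right)} = - 5 \left(-3 + z\right) p = - 5 p \left(-3 + z\right)$)
$\frac{l{\left(57,q{\left(g{\left(0,-1 \right)} \right)} \right)}}{J} = \frac{5 \cdot 2 \cdot 0 \left(-1\right) \left(-3 + 0 \left(-1\right)\right) \left(3 - 57\right)}{- \frac{1924}{4037}} = 5 \cdot 2 \cdot 0 \left(-3 + 0\right) \left(3 - 57\right) \left(- \frac{4037}{1924}\right) = 5 \cdot 2 \cdot 0 \left(-3\right) \left(-54\right) \left(- \frac{4037}{1924}\right) = 5 \cdot 0 \left(-54\right) \left(- \frac{4037}{1924}\right) = 0 \left(- \frac{4037}{1924}\right) = 0$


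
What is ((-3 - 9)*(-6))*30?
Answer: 2160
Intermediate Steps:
((-3 - 9)*(-6))*30 = -12*(-6)*30 = 72*30 = 2160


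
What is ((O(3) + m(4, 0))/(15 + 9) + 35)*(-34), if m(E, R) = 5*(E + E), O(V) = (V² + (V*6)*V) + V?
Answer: -8041/6 ≈ -1340.2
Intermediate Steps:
O(V) = V + 7*V² (O(V) = (V² + (6*V)*V) + V = (V² + 6*V²) + V = 7*V² + V = V + 7*V²)
m(E, R) = 10*E (m(E, R) = 5*(2*E) = 10*E)
((O(3) + m(4, 0))/(15 + 9) + 35)*(-34) = ((3*(1 + 7*3) + 10*4)/(15 + 9) + 35)*(-34) = ((3*(1 + 21) + 40)/24 + 35)*(-34) = ((3*22 + 40)*(1/24) + 35)*(-34) = ((66 + 40)*(1/24) + 35)*(-34) = (106*(1/24) + 35)*(-34) = (53/12 + 35)*(-34) = (473/12)*(-34) = -8041/6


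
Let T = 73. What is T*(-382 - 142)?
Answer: -38252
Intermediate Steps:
T*(-382 - 142) = 73*(-382 - 142) = 73*(-524) = -38252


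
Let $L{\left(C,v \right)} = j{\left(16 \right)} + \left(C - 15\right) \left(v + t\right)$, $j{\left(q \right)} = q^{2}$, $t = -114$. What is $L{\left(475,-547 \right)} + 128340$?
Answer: $-175464$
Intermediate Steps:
$L{\left(C,v \right)} = 256 + \left(-114 + v\right) \left(-15 + C\right)$ ($L{\left(C,v \right)} = 16^{2} + \left(C - 15\right) \left(v - 114\right) = 256 + \left(-15 + C\right) \left(-114 + v\right) = 256 + \left(-114 + v\right) \left(-15 + C\right)$)
$L{\left(475,-547 \right)} + 128340 = \left(1966 - 54150 - -8205 + 475 \left(-547\right)\right) + 128340 = \left(1966 - 54150 + 8205 - 259825\right) + 128340 = -303804 + 128340 = -175464$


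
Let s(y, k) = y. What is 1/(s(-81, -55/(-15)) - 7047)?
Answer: -1/7128 ≈ -0.00014029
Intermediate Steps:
1/(s(-81, -55/(-15)) - 7047) = 1/(-81 - 7047) = 1/(-7128) = -1/7128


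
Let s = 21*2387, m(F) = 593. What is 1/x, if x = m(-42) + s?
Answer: 1/50720 ≈ 1.9716e-5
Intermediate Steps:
s = 50127
x = 50720 (x = 593 + 50127 = 50720)
1/x = 1/50720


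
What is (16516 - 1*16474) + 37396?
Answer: 37438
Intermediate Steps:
(16516 - 1*16474) + 37396 = (16516 - 16474) + 37396 = 42 + 37396 = 37438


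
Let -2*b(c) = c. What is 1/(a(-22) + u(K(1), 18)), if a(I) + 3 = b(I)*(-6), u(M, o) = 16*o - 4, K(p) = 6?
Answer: 1/215 ≈ 0.0046512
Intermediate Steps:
u(M, o) = -4 + 16*o
b(c) = -c/2
a(I) = -3 + 3*I (a(I) = -3 - I/2*(-6) = -3 + 3*I)
1/(a(-22) + u(K(1), 18)) = 1/((-3 + 3*(-22)) + (-4 + 16*18)) = 1/((-3 - 66) + (-4 + 288)) = 1/(-69 + 284) = 1/215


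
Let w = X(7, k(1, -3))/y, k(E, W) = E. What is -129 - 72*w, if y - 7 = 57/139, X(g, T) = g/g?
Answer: -71439/515 ≈ -138.72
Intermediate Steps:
X(g, T) = 1
y = 1030/139 (y = 7 + 57/139 = 1030/139 ≈ 7.4101)
w = 139/1030 (w = 1/(1030/139) = 1*(139/1030) = 139/1030 ≈ 0.13495)
-129 - 72*w = -129 - 72*139/1030 = -129 - 5004/515 = -71439/515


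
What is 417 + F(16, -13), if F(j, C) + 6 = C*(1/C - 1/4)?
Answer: 1661/4 ≈ 415.25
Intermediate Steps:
F(j, C) = -6 + C*(-1/4 + 1/C) (F(j, C) = -6 + C*(1/C - 1/4) = -6 + C*(-1/4 + 1/C))
417 + F(16, -13) = 417 + (-5 - 1/4*(-13)) = 417 + (-5 + 13/4) = 417 - 7/4 = 1661/4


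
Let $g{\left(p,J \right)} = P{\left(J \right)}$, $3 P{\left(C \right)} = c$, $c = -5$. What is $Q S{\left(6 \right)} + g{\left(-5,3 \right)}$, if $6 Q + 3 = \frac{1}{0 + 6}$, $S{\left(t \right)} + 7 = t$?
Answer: $- \frac{43}{36} \approx -1.1944$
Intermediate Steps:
$S{\left(t \right)} = -7 + t$
$P{\left(C \right)} = - \frac{5}{3}$ ($P{\left(C \right)} = \frac{1}{3} \left(-5\right) = - \frac{5}{3}$)
$Q = - \frac{17}{36}$ ($Q = - \frac{1}{2} + \frac{1}{6 \left(0 + 6\right)} = - \frac{1}{2} + \frac{1}{6 \cdot 6} = - \frac{1}{2} + \frac{1}{6} \cdot \frac{1}{6} = - \frac{1}{2} + \frac{1}{36} = - \frac{17}{36} \approx -0.47222$)
$g{\left(p,J \right)} = - \frac{5}{3}$
$Q S{\left(6 \right)} + g{\left(-5,3 \right)} = - \frac{17 \left(-7 + 6\right)}{36} - \frac{5}{3} = \left(- \frac{17}{36}\right) \left(-1\right) - \frac{5}{3} = \frac{17}{36} - \frac{5}{3} = - \frac{43}{36}$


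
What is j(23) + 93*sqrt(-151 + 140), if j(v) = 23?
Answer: 23 + 93*I*sqrt(11) ≈ 23.0 + 308.45*I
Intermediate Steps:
j(23) + 93*sqrt(-151 + 140) = 23 + 93*sqrt(-151 + 140) = 23 + 93*sqrt(-11) = 23 + 93*(I*sqrt(11)) = 23 + 93*I*sqrt(11)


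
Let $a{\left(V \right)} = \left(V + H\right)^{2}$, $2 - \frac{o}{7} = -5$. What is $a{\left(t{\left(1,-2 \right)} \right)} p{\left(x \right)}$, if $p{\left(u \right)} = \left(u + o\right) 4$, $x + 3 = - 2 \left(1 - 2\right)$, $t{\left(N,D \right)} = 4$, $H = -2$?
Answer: $768$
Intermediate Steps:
$o = 49$ ($o = 14 - -35 = 14 + 35 = 49$)
$a{\left(V \right)} = \left(-2 + V\right)^{2}$ ($a{\left(V \right)} = \left(V - 2\right)^{2} = \left(-2 + V\right)^{2}$)
$x = -1$ ($x = -3 - 2 \left(1 - 2\right) = -3 - -2 = -3 + 2 = -1$)
$p{\left(u \right)} = 196 + 4 u$ ($p{\left(u \right)} = \left(u + 49\right) 4 = \left(49 + u\right) 4 = 196 + 4 u$)
$a{\left(t{\left(1,-2 \right)} \right)} p{\left(x \right)} = \left(-2 + 4\right)^{2} \left(196 + 4 \left(-1\right)\right) = 2^{2} \left(196 - 4\right) = 4 \cdot 192 = 768$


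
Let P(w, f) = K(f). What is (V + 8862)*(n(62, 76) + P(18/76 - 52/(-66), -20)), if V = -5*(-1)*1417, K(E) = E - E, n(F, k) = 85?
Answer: 1355495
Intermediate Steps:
K(E) = 0
P(w, f) = 0
V = 7085 (V = 5*1417 = 7085)
(V + 8862)*(n(62, 76) + P(18/76 - 52/(-66), -20)) = (7085 + 8862)*(85 + 0) = 15947*85 = 1355495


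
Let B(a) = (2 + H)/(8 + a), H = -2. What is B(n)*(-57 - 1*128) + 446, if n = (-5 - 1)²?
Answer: 446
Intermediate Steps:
n = 36 (n = (-6)² = 36)
B(a) = 0 (B(a) = (2 - 2)/(8 + a) = 0/(8 + a) = 0)
B(n)*(-57 - 1*128) + 446 = 0*(-57 - 1*128) + 446 = 0*(-57 - 128) + 446 = 0*(-185) + 446 = 0 + 446 = 446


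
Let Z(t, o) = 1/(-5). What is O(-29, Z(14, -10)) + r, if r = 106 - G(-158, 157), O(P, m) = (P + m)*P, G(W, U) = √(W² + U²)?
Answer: 4764/5 - √49613 ≈ 730.06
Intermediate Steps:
G(W, U) = √(U² + W²)
Z(t, o) = -⅕
O(P, m) = P*(P + m)
r = 106 - √49613 (r = 106 - √(157² + (-158)²) = 106 - √(24649 + 24964) = 106 - √49613 ≈ -116.74)
O(-29, Z(14, -10)) + r = -29*(-29 - ⅕) + (106 - √49613) = -29*(-146/5) + (106 - √49613) = 4234/5 + (106 - √49613) = 4764/5 - √49613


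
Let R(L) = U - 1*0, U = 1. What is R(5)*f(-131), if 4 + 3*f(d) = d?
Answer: -45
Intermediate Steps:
f(d) = -4/3 + d/3
R(L) = 1 (R(L) = 1 - 1*0 = 1 + 0 = 1)
R(5)*f(-131) = 1*(-4/3 + (⅓)*(-131)) = 1*(-4/3 - 131/3) = 1*(-45) = -45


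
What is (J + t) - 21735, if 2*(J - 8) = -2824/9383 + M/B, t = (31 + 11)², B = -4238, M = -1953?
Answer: -1587657181717/79530308 ≈ -19963.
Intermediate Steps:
t = 1764 (t = 42² = 1764)
J = 642599351/79530308 (J = 8 + (-2824/9383 - 1953/(-4238))/2 = 8 + (-2824*1/9383 - 1953*(-1/4238))/2 = 8 + (-2824/9383 + 1953/4238)/2 = 8 + (½)*(6356887/39765154) = 8 + 6356887/79530308 = 642599351/79530308 ≈ 8.0799)
(J + t) - 21735 = (642599351/79530308 + 1764) - 21735 = 140934062663/79530308 - 21735 = -1587657181717/79530308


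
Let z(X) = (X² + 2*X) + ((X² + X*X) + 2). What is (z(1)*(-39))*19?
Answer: -5187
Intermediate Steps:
z(X) = 2 + 2*X + 3*X² (z(X) = (X² + 2*X) + ((X² + X²) + 2) = (X² + 2*X) + (2*X² + 2) = (X² + 2*X) + (2 + 2*X²) = 2 + 2*X + 3*X²)
(z(1)*(-39))*19 = ((2 + 2*1 + 3*1²)*(-39))*19 = ((2 + 2 + 3*1)*(-39))*19 = ((2 + 2 + 3)*(-39))*19 = (7*(-39))*19 = -273*19 = -5187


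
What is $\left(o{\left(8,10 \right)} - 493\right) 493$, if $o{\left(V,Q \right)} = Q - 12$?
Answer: $-244035$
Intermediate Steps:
$o{\left(V,Q \right)} = -12 + Q$ ($o{\left(V,Q \right)} = Q - 12 = -12 + Q$)
$\left(o{\left(8,10 \right)} - 493\right) 493 = \left(\left(-12 + 10\right) - 493\right) 493 = \left(-2 - 493\right) 493 = \left(-495\right) 493 = -244035$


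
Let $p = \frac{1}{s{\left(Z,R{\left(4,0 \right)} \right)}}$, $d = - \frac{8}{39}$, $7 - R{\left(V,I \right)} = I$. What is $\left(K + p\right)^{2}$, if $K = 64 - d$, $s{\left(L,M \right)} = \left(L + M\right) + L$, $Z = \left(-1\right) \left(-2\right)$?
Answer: $\frac{760821889}{184041} \approx 4134.0$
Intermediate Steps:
$R{\left(V,I \right)} = 7 - I$
$d = - \frac{8}{39}$ ($d = \left(-8\right) \frac{1}{39} = - \frac{8}{39} \approx -0.20513$)
$Z = 2$
$s{\left(L,M \right)} = M + 2 L$
$p = \frac{1}{11}$ ($p = \frac{1}{\left(7 - 0\right) + 2 \cdot 2} = \frac{1}{\left(7 + 0\right) + 4} = \frac{1}{7 + 4} = \frac{1}{11} \approx 0.090909$)
$K = \frac{2504}{39}$ ($K = 64 - - \frac{8}{39} = 64 + \frac{8}{39} = \frac{2504}{39} \approx 64.205$)
$\left(K + p\right)^{2} = \left(\frac{2504}{39} + \frac{1}{11}\right)^{2} = \left(\frac{27583}{429}\right)^{2} = \frac{760821889}{184041}$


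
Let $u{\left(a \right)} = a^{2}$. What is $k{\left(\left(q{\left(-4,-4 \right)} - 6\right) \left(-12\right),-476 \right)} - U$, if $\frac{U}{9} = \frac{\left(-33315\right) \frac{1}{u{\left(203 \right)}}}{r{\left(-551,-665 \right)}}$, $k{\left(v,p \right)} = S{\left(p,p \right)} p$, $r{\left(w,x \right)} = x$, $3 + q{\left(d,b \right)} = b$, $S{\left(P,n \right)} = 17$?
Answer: $- \frac{44350669291}{5480797} \approx -8092.0$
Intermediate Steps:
$q{\left(d,b \right)} = -3 + b$
$k{\left(v,p \right)} = 17 p$
$U = \frac{59967}{5480797}$ ($U = 9 \frac{\left(-33315\right) \frac{1}{203^{2}}}{-665} = 9 - \frac{33315}{41209} \left(- \frac{1}{665}\right) = 9 \left(-33315\right) \frac{1}{41209} \left(- \frac{1}{665}\right) = 9 \left(\left(- \frac{33315}{41209}\right) \left(- \frac{1}{665}\right)\right) = 9 \cdot \frac{6663}{5480797} = \frac{59967}{5480797} \approx 0.010941$)
$k{\left(\left(q{\left(-4,-4 \right)} - 6\right) \left(-12\right),-476 \right)} - U = 17 \left(-476\right) - \frac{59967}{5480797} = -8092 - \frac{59967}{5480797} = - \frac{44350669291}{5480797}$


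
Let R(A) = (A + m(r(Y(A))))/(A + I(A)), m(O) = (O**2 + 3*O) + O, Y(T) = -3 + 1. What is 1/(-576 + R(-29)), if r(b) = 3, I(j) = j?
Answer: -29/16700 ≈ -0.0017365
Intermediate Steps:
Y(T) = -2
m(O) = O**2 + 4*O
R(A) = (21 + A)/(2*A) (R(A) = (A + 3*(4 + 3))/(A + A) = (A + 3*7)/((2*A)) = (A + 21)*(1/(2*A)) = (21 + A)*(1/(2*A)) = (21 + A)/(2*A))
1/(-576 + R(-29)) = 1/(-576 + (1/2)*(21 - 29)/(-29)) = 1/(-576 + (1/2)*(-1/29)*(-8)) = 1/(-576 + 4/29) = 1/(-16700/29) = -29/16700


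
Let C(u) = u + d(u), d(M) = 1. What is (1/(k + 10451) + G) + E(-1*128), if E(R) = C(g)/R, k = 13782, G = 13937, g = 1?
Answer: 21615036375/1550912 ≈ 13937.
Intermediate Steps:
C(u) = 1 + u (C(u) = u + 1 = 1 + u)
E(R) = 2/R (E(R) = (1 + 1)/R = 2/R)
(1/(k + 10451) + G) + E(-1*128) = (1/(13782 + 10451) + 13937) + 2/((-1*128)) = (1/24233 + 13937) + 2/(-128) = (1/24233 + 13937) + 2*(-1/128) = 337735322/24233 - 1/64 = 21615036375/1550912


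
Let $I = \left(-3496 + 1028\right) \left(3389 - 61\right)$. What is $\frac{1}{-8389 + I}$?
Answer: $- \frac{1}{8221893} \approx -1.2163 \cdot 10^{-7}$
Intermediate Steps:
$I = -8213504$ ($I = \left(-2468\right) 3328 = -8213504$)
$\frac{1}{-8389 + I} = \frac{1}{-8389 - 8213504} = \frac{1}{-8221893} = - \frac{1}{8221893}$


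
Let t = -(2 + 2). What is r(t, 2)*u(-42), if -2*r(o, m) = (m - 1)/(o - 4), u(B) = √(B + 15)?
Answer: 3*I*√3/16 ≈ 0.32476*I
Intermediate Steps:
t = -4 (t = -1*4 = -4)
u(B) = √(15 + B)
r(o, m) = -(-1 + m)/(2*(-4 + o)) (r(o, m) = -(m - 1)/(2*(o - 4)) = -(-1 + m)/(2*(-4 + o)))
r(t, 2)*u(-42) = ((1 - 1*2)/(2*(-4 - 4)))*√(15 - 42) = ((½)*(1 - 2)/(-8))*√(-27) = ((½)*(-⅛)*(-1))*(3*I*√3) = (3*I*√3)/16 = 3*I*√3/16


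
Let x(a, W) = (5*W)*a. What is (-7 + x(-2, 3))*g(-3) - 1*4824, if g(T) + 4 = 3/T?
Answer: -4639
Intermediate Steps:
x(a, W) = 5*W*a
g(T) = -4 + 3/T
(-7 + x(-2, 3))*g(-3) - 1*4824 = (-7 + 5*3*(-2))*(-4 + 3/(-3)) - 1*4824 = (-7 - 30)*(-4 + 3*(-⅓)) - 4824 = -37*(-4 - 1) - 4824 = -37*(-5) - 4824 = 185 - 4824 = -4639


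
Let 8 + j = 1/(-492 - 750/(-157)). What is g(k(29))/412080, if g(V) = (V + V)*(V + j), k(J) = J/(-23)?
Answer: 472608157/8337475769040 ≈ 5.6685e-5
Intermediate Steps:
k(J) = -J/23 (k(J) = J*(-1/23) = -J/23)
j = -612109/76494 (j = -8 + 1/(-492 - 750/(-157)) = -8 + 1/(-492 - 750*(-1/157)) = -8 + 1/(-492 + 750/157) = -8 + 1/(-76494/157) = -8 - 157/76494 = -612109/76494 ≈ -8.0020)
g(V) = 2*V*(-612109/76494 + V) (g(V) = (V + V)*(V - 612109/76494) = (2*V)*(-612109/76494 + V) = 2*V*(-612109/76494 + V))
g(k(29))/412080 = ((-1/23*29)*(-612109 + 76494*(-1/23*29))/38247)/412080 = ((1/38247)*(-29/23)*(-612109 + 76494*(-29/23)))*(1/412080) = ((1/38247)*(-29/23)*(-612109 - 2218326/23))*(1/412080) = ((1/38247)*(-29/23)*(-16296833/23))*(1/412080) = (472608157/20232663)*(1/412080) = 472608157/8337475769040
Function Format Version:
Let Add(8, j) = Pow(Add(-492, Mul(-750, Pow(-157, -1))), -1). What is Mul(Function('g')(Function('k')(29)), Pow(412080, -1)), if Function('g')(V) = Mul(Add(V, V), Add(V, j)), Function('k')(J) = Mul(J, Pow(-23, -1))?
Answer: Rational(472608157, 8337475769040) ≈ 5.6685e-5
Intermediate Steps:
Function('k')(J) = Mul(Rational(-1, 23), J) (Function('k')(J) = Mul(J, Rational(-1, 23)) = Mul(Rational(-1, 23), J))
j = Rational(-612109, 76494) (j = Add(-8, Pow(Add(-492, Mul(-750, Pow(-157, -1))), -1)) = Add(-8, Pow(Add(-492, Mul(-750, Rational(-1, 157))), -1)) = Add(-8, Pow(Add(-492, Rational(750, 157)), -1)) = Add(-8, Pow(Rational(-76494, 157), -1)) = Add(-8, Rational(-157, 76494)) = Rational(-612109, 76494) ≈ -8.0020)
Function('g')(V) = Mul(2, V, Add(Rational(-612109, 76494), V)) (Function('g')(V) = Mul(Add(V, V), Add(V, Rational(-612109, 76494))) = Mul(Mul(2, V), Add(Rational(-612109, 76494), V)) = Mul(2, V, Add(Rational(-612109, 76494), V)))
Mul(Function('g')(Function('k')(29)), Pow(412080, -1)) = Mul(Mul(Rational(1, 38247), Mul(Rational(-1, 23), 29), Add(-612109, Mul(76494, Mul(Rational(-1, 23), 29)))), Pow(412080, -1)) = Mul(Mul(Rational(1, 38247), Rational(-29, 23), Add(-612109, Mul(76494, Rational(-29, 23)))), Rational(1, 412080)) = Mul(Mul(Rational(1, 38247), Rational(-29, 23), Add(-612109, Rational(-2218326, 23))), Rational(1, 412080)) = Mul(Mul(Rational(1, 38247), Rational(-29, 23), Rational(-16296833, 23)), Rational(1, 412080)) = Mul(Rational(472608157, 20232663), Rational(1, 412080)) = Rational(472608157, 8337475769040)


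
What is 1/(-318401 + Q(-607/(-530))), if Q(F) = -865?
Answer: -1/319266 ≈ -3.1322e-6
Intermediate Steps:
1/(-318401 + Q(-607/(-530))) = 1/(-318401 - 865) = 1/(-319266) = -1/319266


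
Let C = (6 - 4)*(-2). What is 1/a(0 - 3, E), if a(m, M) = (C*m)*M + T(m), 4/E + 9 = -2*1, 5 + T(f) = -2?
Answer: -11/125 ≈ -0.088000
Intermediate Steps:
T(f) = -7 (T(f) = -5 - 2 = -7)
C = -4 (C = 2*(-2) = -4)
E = -4/11 (E = 4/(-9 - 2*1) = 4/(-9 - 2) = 4/(-11) = 4*(-1/11) = -4/11 ≈ -0.36364)
a(m, M) = -7 - 4*M*m (a(m, M) = (-4*m)*M - 7 = -4*M*m - 7 = -7 - 4*M*m)
1/a(0 - 3, E) = 1/(-7 - 4*(-4/11)*(0 - 3)) = 1/(-7 - 4*(-4/11)*(-3)) = 1/(-7 - 48/11) = 1/(-125/11) = -11/125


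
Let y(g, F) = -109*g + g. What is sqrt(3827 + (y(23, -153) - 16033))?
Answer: I*sqrt(14690) ≈ 121.2*I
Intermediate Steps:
y(g, F) = -108*g
sqrt(3827 + (y(23, -153) - 16033)) = sqrt(3827 + (-108*23 - 16033)) = sqrt(3827 + (-2484 - 16033)) = sqrt(3827 - 18517) = sqrt(-14690) = I*sqrt(14690)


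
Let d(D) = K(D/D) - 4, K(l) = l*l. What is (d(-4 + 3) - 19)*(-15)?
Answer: 330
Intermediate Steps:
K(l) = l²
d(D) = -3 (d(D) = (D/D)² - 4 = 1² - 4 = 1 - 4 = -3)
(d(-4 + 3) - 19)*(-15) = (-3 - 19)*(-15) = -22*(-15) = 330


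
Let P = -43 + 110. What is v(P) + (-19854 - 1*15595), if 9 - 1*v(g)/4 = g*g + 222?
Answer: -54257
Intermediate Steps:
P = 67
v(g) = -852 - 4*g² (v(g) = 36 - 4*(g*g + 222) = 36 - 4*(g² + 222) = 36 - 4*(222 + g²) = 36 + (-888 - 4*g²) = -852 - 4*g²)
v(P) + (-19854 - 1*15595) = (-852 - 4*67²) + (-19854 - 1*15595) = (-852 - 4*4489) + (-19854 - 15595) = (-852 - 17956) - 35449 = -18808 - 35449 = -54257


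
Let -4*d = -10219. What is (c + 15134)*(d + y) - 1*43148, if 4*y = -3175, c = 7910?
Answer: 40537336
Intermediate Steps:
d = 10219/4 (d = -¼*(-10219) = 10219/4 ≈ 2554.8)
y = -3175/4 (y = (¼)*(-3175) = -3175/4 ≈ -793.75)
(c + 15134)*(d + y) - 1*43148 = (7910 + 15134)*(10219/4 - 3175/4) - 1*43148 = 23044*1761 - 43148 = 40580484 - 43148 = 40537336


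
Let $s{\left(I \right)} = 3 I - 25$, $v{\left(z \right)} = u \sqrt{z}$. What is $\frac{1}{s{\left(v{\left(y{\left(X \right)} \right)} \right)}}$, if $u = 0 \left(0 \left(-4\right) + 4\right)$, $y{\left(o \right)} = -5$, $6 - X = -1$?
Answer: $- \frac{1}{25} \approx -0.04$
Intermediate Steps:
$X = 7$ ($X = 6 - -1 = 6 + 1 = 7$)
$u = 0$ ($u = 0 \left(0 + 4\right) = 0 \cdot 4 = 0$)
$v{\left(z \right)} = 0$ ($v{\left(z \right)} = 0 \sqrt{z} = 0$)
$s{\left(I \right)} = -25 + 3 I$
$\frac{1}{s{\left(v{\left(y{\left(X \right)} \right)} \right)}} = \frac{1}{-25 + 3 \cdot 0} = \frac{1}{-25 + 0} = \frac{1}{-25} = - \frac{1}{25}$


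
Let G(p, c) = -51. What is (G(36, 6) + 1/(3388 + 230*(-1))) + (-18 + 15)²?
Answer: -132635/3158 ≈ -42.000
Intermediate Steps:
(G(36, 6) + 1/(3388 + 230*(-1))) + (-18 + 15)² = (-51 + 1/(3388 + 230*(-1))) + (-18 + 15)² = (-51 + 1/(3388 - 230)) + (-3)² = (-51 + 1/3158) + 9 = -161057/3158 + 9 = -132635/3158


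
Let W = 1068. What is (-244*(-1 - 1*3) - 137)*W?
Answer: 896052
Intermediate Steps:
(-244*(-1 - 1*3) - 137)*W = (-244*(-1 - 1*3) - 137)*1068 = (-244*(-1 - 3) - 137)*1068 = (-244*(-4) - 137)*1068 = (976 - 137)*1068 = 839*1068 = 896052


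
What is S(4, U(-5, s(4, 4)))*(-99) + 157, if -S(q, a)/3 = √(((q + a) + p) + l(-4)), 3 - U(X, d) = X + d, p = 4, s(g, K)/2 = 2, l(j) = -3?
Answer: 1048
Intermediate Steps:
s(g, K) = 4 (s(g, K) = 2*2 = 4)
U(X, d) = 3 - X - d (U(X, d) = 3 - (X + d) = 3 + (-X - d) = 3 - X - d)
S(q, a) = -3*√(1 + a + q) (S(q, a) = -3*√(((q + a) + 4) - 3) = -3*√(((a + q) + 4) - 3) = -3*√((4 + a + q) - 3) = -3*√(1 + a + q))
S(4, U(-5, s(4, 4)))*(-99) + 157 = -3*√(1 + (3 - 1*(-5) - 1*4) + 4)*(-99) + 157 = -3*√(1 + (3 + 5 - 4) + 4)*(-99) + 157 = -3*√(1 + 4 + 4)*(-99) + 157 = -3*√9*(-99) + 157 = -3*3*(-99) + 157 = -9*(-99) + 157 = 891 + 157 = 1048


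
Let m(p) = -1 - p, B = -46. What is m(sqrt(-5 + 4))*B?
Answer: 46 + 46*I ≈ 46.0 + 46.0*I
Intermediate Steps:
m(sqrt(-5 + 4))*B = (-1 - sqrt(-5 + 4))*(-46) = (-1 - sqrt(-1))*(-46) = (-1 - I)*(-46) = 46 + 46*I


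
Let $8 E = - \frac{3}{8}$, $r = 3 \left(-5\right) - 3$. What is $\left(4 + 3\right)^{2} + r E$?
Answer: $\frac{1595}{32} \approx 49.844$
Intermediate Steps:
$r = -18$ ($r = -15 - 3 = -18$)
$E = - \frac{3}{64}$ ($E = \frac{\left(-3\right) \frac{1}{8}}{8} = \frac{1}{8} \left(- \frac{3}{8}\right) = - \frac{3}{64} \approx -0.046875$)
$\left(4 + 3\right)^{2} + r E = \left(4 + 3\right)^{2} - - \frac{27}{32} = 7^{2} + \frac{27}{32} = 49 + \frac{27}{32} = \frac{1595}{32}$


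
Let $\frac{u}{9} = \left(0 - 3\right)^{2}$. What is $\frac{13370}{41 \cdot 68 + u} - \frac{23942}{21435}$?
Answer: $\frac{217896352}{61497015} \approx 3.5432$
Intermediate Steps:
$u = 81$ ($u = 9 \left(0 - 3\right)^{2} = 9 \left(-3\right)^{2} = 9 \cdot 9 = 81$)
$\frac{13370}{41 \cdot 68 + u} - \frac{23942}{21435} = \frac{13370}{41 \cdot 68 + 81} - \frac{23942}{21435} = \frac{13370}{2788 + 81} - \frac{23942}{21435} = \frac{13370}{2869} - \frac{23942}{21435} = \frac{217896352}{61497015}$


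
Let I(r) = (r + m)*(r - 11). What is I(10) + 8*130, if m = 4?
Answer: 1026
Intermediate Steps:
I(r) = (-11 + r)*(4 + r) (I(r) = (r + 4)*(r - 11) = (4 + r)*(-11 + r) = (-11 + r)*(4 + r))
I(10) + 8*130 = (-44 + 10**2 - 7*10) + 8*130 = (-44 + 100 - 70) + 1040 = -14 + 1040 = 1026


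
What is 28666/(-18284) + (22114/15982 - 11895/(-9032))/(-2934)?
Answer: -1518473354053931/967957725491568 ≈ -1.5687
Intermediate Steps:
28666/(-18284) + (22114/15982 - 11895/(-9032))/(-2934) = 28666*(-1/18284) + (22114*(1/15982) - 11895*(-1/9032))*(-1/2934) = -14333/9142 + (11057/7991 + 11895/9032)*(-1/2934) = -14333/9142 + (194919769/72174712)*(-1/2934) = -14333/9142 - 194919769/211760605008 = -1518473354053931/967957725491568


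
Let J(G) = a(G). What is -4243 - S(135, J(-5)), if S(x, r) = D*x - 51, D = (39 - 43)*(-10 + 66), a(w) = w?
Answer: 26048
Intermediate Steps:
J(G) = G
D = -224 (D = -4*56 = -224)
S(x, r) = -51 - 224*x (S(x, r) = -224*x - 51 = -51 - 224*x)
-4243 - S(135, J(-5)) = -4243 - (-51 - 224*135) = -4243 - (-51 - 30240) = -4243 - 1*(-30291) = -4243 + 30291 = 26048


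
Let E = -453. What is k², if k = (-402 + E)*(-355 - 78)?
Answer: 137059146225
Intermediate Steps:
k = 370215 (k = (-402 - 453)*(-355 - 78) = -855*(-433) = 370215)
k² = 370215² = 137059146225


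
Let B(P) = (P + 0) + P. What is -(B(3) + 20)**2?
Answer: -676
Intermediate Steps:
B(P) = 2*P (B(P) = P + P = 2*P)
-(B(3) + 20)**2 = -(2*3 + 20)**2 = -(6 + 20)**2 = -1*26**2 = -1*676 = -676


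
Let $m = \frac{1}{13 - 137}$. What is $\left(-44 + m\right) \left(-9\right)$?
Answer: $\frac{49113}{124} \approx 396.07$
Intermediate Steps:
$m = - \frac{1}{124}$ ($m = \frac{1}{-124} = - \frac{1}{124} \approx -0.0080645$)
$\left(-44 + m\right) \left(-9\right) = \left(-44 - \frac{1}{124}\right) \left(-9\right) = \left(- \frac{5457}{124}\right) \left(-9\right) = \frac{49113}{124}$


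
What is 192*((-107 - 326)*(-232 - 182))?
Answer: 34418304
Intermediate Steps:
192*((-107 - 326)*(-232 - 182)) = 192*(-433*(-414)) = 192*179262 = 34418304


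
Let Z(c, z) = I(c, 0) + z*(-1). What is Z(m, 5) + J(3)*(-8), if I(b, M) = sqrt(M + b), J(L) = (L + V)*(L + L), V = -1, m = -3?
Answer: -101 + I*sqrt(3) ≈ -101.0 + 1.732*I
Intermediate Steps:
J(L) = 2*L*(-1 + L) (J(L) = (L - 1)*(L + L) = (-1 + L)*(2*L) = 2*L*(-1 + L))
Z(c, z) = sqrt(c) - z (Z(c, z) = sqrt(0 + c) + z*(-1) = sqrt(c) - z)
Z(m, 5) + J(3)*(-8) = (sqrt(-3) - 1*5) + (2*3*(-1 + 3))*(-8) = (I*sqrt(3) - 5) + (2*3*2)*(-8) = (-5 + I*sqrt(3)) + 12*(-8) = (-5 + I*sqrt(3)) - 96 = -101 + I*sqrt(3)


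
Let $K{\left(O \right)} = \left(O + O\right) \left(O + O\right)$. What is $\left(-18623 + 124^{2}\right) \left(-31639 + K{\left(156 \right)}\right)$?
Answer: $-213344135$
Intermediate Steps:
$K{\left(O \right)} = 4 O^{2}$ ($K{\left(O \right)} = 2 O 2 O = 4 O^{2}$)
$\left(-18623 + 124^{2}\right) \left(-31639 + K{\left(156 \right)}\right) = \left(-18623 + 124^{2}\right) \left(-31639 + 4 \cdot 156^{2}\right) = \left(-18623 + 15376\right) \left(-31639 + 4 \cdot 24336\right) = - 3247 \left(-31639 + 97344\right) = \left(-3247\right) 65705 = -213344135$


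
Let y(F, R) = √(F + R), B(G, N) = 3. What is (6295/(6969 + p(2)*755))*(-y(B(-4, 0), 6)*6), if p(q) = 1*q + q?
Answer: -113310/9989 ≈ -11.343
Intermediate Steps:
p(q) = 2*q (p(q) = q + q = 2*q)
(6295/(6969 + p(2)*755))*(-y(B(-4, 0), 6)*6) = (6295/(6969 + (2*2)*755))*(-√(3 + 6)*6) = (6295/(6969 + 4*755))*(-√9*6) = (6295/(6969 + 3020))*(-1*3*6) = (6295/9989)*(-3*6) = (6295*(1/9989))*(-18) = (6295/9989)*(-18) = -113310/9989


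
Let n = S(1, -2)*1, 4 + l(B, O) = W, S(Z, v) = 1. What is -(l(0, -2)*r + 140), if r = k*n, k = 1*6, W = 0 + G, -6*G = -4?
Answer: -120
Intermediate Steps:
G = ⅔ (G = -⅙*(-4) = ⅔ ≈ 0.66667)
W = ⅔ (W = 0 + ⅔ = ⅔ ≈ 0.66667)
l(B, O) = -10/3 (l(B, O) = -4 + ⅔ = -10/3)
k = 6
n = 1 (n = 1*1 = 1)
r = 6 (r = 6*1 = 6)
-(l(0, -2)*r + 140) = -(-10/3*6 + 140) = -(-20 + 140) = -1*120 = -120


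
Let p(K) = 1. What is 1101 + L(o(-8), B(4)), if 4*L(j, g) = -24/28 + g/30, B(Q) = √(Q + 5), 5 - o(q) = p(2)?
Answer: 308227/280 ≈ 1100.8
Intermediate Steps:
o(q) = 4 (o(q) = 5 - 1*1 = 5 - 1 = 4)
B(Q) = √(5 + Q)
L(j, g) = -3/14 + g/120 (L(j, g) = (-24/28 + g/30)/4 = (-24*1/28 + g*(1/30))/4 = (-6/7 + g/30)/4 = -3/14 + g/120)
1101 + L(o(-8), B(4)) = 1101 + (-3/14 + √(5 + 4)/120) = 1101 + (-3/14 + √9/120) = 1101 + (-3/14 + (1/120)*3) = 1101 + (-3/14 + 1/40) = 1101 - 53/280 = 308227/280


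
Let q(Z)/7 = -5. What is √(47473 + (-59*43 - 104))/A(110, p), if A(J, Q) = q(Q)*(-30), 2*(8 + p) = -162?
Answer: 2*√2802/525 ≈ 0.20165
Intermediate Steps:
p = -89 (p = -8 + (½)*(-162) = -8 - 81 = -89)
q(Z) = -35 (q(Z) = 7*(-5) = -35)
A(J, Q) = 1050 (A(J, Q) = -35*(-30) = 1050)
√(47473 + (-59*43 - 104))/A(110, p) = √(47473 + (-59*43 - 104))/1050 = √(47473 + (-2537 - 104))*(1/1050) = √(47473 - 2641)*(1/1050) = √44832*(1/1050) = (4*√2802)*(1/1050) = 2*√2802/525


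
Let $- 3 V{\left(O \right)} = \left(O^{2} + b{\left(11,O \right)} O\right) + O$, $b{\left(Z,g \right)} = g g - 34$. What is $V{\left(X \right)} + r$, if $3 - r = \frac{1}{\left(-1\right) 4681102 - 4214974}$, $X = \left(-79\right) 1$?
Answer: $\frac{1435826666401}{8896076} \approx 1.614 \cdot 10^{5}$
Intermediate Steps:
$b{\left(Z,g \right)} = -34 + g^{2}$ ($b{\left(Z,g \right)} = g^{2} - 34 = -34 + g^{2}$)
$X = -79$
$V{\left(O \right)} = - \frac{O}{3} - \frac{O^{2}}{3} - \frac{O \left(-34 + O^{2}\right)}{3}$ ($V{\left(O \right)} = - \frac{\left(O^{2} + \left(-34 + O^{2}\right) O\right) + O}{3} = - \frac{\left(O^{2} + O \left(-34 + O^{2}\right)\right) + O}{3} = - \frac{O + O^{2} + O \left(-34 + O^{2}\right)}{3} = - \frac{O}{3} - \frac{O^{2}}{3} - \frac{O \left(-34 + O^{2}\right)}{3}$)
$r = \frac{26688229}{8896076}$ ($r = 3 - \frac{1}{\left(-1\right) 4681102 - 4214974} = 3 - \frac{1}{-4681102 - 4214974} = 3 - \frac{1}{-8896076} = 3 - - \frac{1}{8896076} = 3 + \frac{1}{8896076} = \frac{26688229}{8896076} \approx 3.0$)
$V{\left(X \right)} + r = \frac{1}{3} \left(-79\right) \left(33 - -79 - \left(-79\right)^{2}\right) + \frac{26688229}{8896076} = \frac{1}{3} \left(-79\right) \left(33 + 79 - 6241\right) + \frac{26688229}{8896076} = \frac{1}{3} \left(-79\right) \left(-6129\right) + \frac{26688229}{8896076} = 161397 + \frac{26688229}{8896076} = \frac{1435826666401}{8896076}$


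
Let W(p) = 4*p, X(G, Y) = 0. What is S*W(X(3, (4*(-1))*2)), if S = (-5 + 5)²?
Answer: 0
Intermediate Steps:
S = 0 (S = 0² = 0)
S*W(X(3, (4*(-1))*2)) = 0*(4*0) = 0*0 = 0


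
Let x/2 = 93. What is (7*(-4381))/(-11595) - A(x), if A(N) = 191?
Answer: -2183978/11595 ≈ -188.36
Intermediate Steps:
x = 186 (x = 2*93 = 186)
(7*(-4381))/(-11595) - A(x) = (7*(-4381))/(-11595) - 1*191 = -30667*(-1/11595) - 191 = 30667/11595 - 191 = -2183978/11595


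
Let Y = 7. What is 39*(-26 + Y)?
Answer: -741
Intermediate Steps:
39*(-26 + Y) = 39*(-26 + 7) = 39*(-19) = -741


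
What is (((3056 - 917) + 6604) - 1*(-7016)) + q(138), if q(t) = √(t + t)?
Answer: 15759 + 2*√69 ≈ 15776.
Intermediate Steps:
q(t) = √2*√t (q(t) = √(2*t) = √2*√t)
(((3056 - 917) + 6604) - 1*(-7016)) + q(138) = (((3056 - 917) + 6604) - 1*(-7016)) + √2*√138 = ((2139 + 6604) + 7016) + 2*√69 = (8743 + 7016) + 2*√69 = 15759 + 2*√69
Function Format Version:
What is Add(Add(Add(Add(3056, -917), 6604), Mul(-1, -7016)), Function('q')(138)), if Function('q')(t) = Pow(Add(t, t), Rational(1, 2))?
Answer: Add(15759, Mul(2, Pow(69, Rational(1, 2)))) ≈ 15776.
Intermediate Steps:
Function('q')(t) = Mul(Pow(2, Rational(1, 2)), Pow(t, Rational(1, 2))) (Function('q')(t) = Pow(Mul(2, t), Rational(1, 2)) = Mul(Pow(2, Rational(1, 2)), Pow(t, Rational(1, 2))))
Add(Add(Add(Add(3056, -917), 6604), Mul(-1, -7016)), Function('q')(138)) = Add(Add(Add(Add(3056, -917), 6604), Mul(-1, -7016)), Mul(Pow(2, Rational(1, 2)), Pow(138, Rational(1, 2)))) = Add(Add(Add(2139, 6604), 7016), Mul(2, Pow(69, Rational(1, 2)))) = Add(Add(8743, 7016), Mul(2, Pow(69, Rational(1, 2)))) = Add(15759, Mul(2, Pow(69, Rational(1, 2))))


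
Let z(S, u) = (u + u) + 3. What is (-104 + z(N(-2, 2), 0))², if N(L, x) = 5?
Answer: 10201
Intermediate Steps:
z(S, u) = 3 + 2*u (z(S, u) = 2*u + 3 = 3 + 2*u)
(-104 + z(N(-2, 2), 0))² = (-104 + (3 + 2*0))² = (-104 + (3 + 0))² = (-104 + 3)² = (-101)² = 10201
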